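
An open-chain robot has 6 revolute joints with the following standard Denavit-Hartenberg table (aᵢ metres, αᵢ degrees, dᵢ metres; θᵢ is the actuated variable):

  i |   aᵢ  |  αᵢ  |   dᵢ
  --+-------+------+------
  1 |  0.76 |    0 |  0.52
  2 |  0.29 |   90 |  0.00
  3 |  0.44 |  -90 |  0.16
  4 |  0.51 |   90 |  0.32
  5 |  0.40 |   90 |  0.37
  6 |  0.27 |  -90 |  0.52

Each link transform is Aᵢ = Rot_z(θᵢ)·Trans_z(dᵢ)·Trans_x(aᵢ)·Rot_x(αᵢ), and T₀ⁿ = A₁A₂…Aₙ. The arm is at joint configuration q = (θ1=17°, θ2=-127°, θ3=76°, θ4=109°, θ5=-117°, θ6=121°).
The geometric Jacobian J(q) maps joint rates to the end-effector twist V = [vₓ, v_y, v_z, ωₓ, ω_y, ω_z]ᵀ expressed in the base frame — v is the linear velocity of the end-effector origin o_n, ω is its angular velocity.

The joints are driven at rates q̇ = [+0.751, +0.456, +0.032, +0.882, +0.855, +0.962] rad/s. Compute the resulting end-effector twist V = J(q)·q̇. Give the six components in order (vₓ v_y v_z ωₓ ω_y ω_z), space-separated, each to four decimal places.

0.5478 0.0423 -0.3376 -0.1824 1.1481 2.5812

o_n = [0.6195, 0.0211, 1.5997]
J₁: ẑ×o_n = [-0.0211, 0.6195, 0.0000], ω = ẑ
J2: z=[0.0000, 0.0000, 1.0000] o=[0.7268, 0.2222, 0.5200] → [0.2011, -0.1073, 0.0000, 0.0000, 0.0000, 1.0000]
J3: z=[-0.9397, 0.3420, 0.0000] o=[0.6276, -0.0503, 0.5200] → [0.3693, 1.0146, -0.0643, -0.9397, 0.3420, 0.0000]
J4: z=[0.3319, 0.9118, 0.2419] o=[0.4408, -0.0956, 0.9469] → [0.5669, -0.1734, -0.1241, 0.3319, 0.9118, 0.2419]
J5: z=[0.2277, -0.3263, 0.9174] o=[1.0139, 0.0690, 0.8632] → [-0.1963, -0.5296, -0.1396, 0.2277, -0.3263, 0.9174]
J6: z=[-0.6650, 0.6361, 0.3913] o=[0.8136, -0.3314, 1.1738] → [0.1330, 0.2072, -0.1109, -0.6650, 0.6361, 0.3913]
V = J·q̇ = [0.5478, 0.0423, -0.3376, -0.1824, 1.1481, 2.5812]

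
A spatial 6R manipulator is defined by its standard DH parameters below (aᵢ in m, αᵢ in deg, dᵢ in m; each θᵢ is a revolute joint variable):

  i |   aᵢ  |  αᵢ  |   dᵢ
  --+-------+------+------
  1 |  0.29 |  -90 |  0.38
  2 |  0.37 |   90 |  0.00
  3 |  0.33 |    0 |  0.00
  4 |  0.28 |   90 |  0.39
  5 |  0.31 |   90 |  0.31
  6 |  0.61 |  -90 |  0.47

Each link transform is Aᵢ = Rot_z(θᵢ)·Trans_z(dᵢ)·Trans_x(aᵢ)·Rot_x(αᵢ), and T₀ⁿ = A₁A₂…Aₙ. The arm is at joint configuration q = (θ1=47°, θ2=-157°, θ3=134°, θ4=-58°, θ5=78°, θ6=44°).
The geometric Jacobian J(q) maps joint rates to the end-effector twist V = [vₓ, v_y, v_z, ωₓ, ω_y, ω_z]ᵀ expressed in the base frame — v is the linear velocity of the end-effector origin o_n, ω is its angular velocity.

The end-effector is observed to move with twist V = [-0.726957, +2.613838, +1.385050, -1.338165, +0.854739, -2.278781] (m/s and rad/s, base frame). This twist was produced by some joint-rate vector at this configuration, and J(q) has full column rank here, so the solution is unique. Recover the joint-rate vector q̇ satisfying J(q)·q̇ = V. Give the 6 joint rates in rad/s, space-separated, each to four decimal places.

o_n = [-1.4258, -0.1673, -0.1454]
J₁: ẑ×o_n = [0.1673, -1.4258, 0.0000], ω = ẑ
J2: z=[-0.7314, 0.6820, 0.0000] o=[0.1978, 0.2121, 0.3800] → [-0.3583, -0.3843, 1.3847, -0.7314, 0.6820, 0.0000]
J3: z=[-0.2665, -0.2858, -0.9205] o=[-0.0345, -0.0370, 0.5246] → [0.0716, 1.1021, -0.3629, -0.2665, -0.2858, -0.9205]
J4: z=[-0.2665, -0.2858, -0.9205] o=[-0.0642, 0.2792, 0.4350] → [-0.2451, 1.0987, -0.2701, -0.2665, -0.2858, -0.9205]
J5: z=[-0.4322, -0.8182, 0.3791] o=[-0.4093, 0.3075, 0.1025] → [0.3828, -0.4925, -0.6265, -0.4322, -0.8182, 0.3791]
J6: z=[-0.7873, 0.5474, 0.2838] o=[-0.6797, -0.0007, -0.0530] → [-0.0033, -0.2845, 0.5396, -0.7873, 0.5474, 0.2838]
q̇ = J⁺·V = [-0.9210, 0.9580, 0.9090, 0.5640, -0.4040, 0.5330]

-0.9210 0.9580 0.9090 0.5640 -0.4040 0.5330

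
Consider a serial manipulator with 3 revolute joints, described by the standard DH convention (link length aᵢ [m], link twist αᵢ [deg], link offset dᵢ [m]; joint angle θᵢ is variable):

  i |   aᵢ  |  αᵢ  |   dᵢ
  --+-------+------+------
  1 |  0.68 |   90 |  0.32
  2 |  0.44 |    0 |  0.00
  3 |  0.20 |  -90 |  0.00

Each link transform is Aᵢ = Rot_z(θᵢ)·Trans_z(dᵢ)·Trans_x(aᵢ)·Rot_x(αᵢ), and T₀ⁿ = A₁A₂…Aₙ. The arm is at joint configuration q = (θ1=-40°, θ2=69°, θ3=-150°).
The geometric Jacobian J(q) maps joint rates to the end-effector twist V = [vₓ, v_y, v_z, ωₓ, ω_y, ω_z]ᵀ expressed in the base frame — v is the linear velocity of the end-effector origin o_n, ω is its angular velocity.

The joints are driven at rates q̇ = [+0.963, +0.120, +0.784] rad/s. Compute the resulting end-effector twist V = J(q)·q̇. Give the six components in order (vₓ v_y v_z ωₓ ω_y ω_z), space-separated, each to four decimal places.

o_n = [0.6657, -0.5586, 0.5332]
J₁: ẑ×o_n = [0.5586, 0.6657, -0.0000], ω = ẑ
J2: z=[-0.6428, -0.7660, 0.0000] o=[0.5209, -0.4371, 0.3200] → [-0.1633, 0.1371, 0.1890, -0.6428, -0.7660, 0.0000]
J3: z=[-0.6428, -0.7660, 0.0000] o=[0.6417, -0.5385, 0.7308] → [0.1513, -0.1270, 0.0313, -0.6428, -0.7660, 0.0000]
V = J·q̇ = [0.6369, 0.5579, 0.0472, -0.5811, -0.6925, 0.9630]

0.6369 0.5579 0.0472 -0.5811 -0.6925 0.9630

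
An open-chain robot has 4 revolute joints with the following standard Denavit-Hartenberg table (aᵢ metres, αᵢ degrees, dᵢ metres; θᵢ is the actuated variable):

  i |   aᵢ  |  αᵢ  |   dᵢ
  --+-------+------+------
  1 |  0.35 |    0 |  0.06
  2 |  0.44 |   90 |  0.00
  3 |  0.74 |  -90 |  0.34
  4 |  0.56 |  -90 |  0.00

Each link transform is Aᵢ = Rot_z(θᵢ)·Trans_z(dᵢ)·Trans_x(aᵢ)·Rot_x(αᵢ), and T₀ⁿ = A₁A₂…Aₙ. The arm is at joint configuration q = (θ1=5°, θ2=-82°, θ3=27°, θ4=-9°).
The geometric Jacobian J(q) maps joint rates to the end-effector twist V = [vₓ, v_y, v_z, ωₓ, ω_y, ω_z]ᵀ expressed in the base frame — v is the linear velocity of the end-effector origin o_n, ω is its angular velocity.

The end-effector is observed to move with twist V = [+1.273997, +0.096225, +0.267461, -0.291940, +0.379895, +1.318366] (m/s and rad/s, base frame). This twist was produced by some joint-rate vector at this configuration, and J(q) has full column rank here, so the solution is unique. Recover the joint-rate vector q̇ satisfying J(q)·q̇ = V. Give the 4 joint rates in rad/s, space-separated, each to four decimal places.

o_n = [0.2902, -1.6170, 0.6471]
J₁: ẑ×o_n = [1.6170, 0.2902, -0.0000], ω = ẑ
J2: z=[0.0000, 0.0000, 1.0000] o=[0.3487, 0.0305, 0.0600] → [1.6475, -0.0585, 0.0000, 0.0000, 0.0000, 1.0000]
J3: z=[-0.9744, -0.2250, 0.0000] o=[0.4476, -0.3982, 0.0600] → [-0.1321, 0.5720, 1.1522, -0.9744, -0.2250, 0.0000]
J4: z=[-0.1021, 0.4424, 0.8910] o=[0.2647, -1.1171, 0.3960] → [0.5565, 0.0484, 0.0398, -0.1021, 0.4424, 0.8910]
q̇ = J⁺·V = [-0.1060, 0.5690, 0.1990, 0.9600]

-0.1060 0.5690 0.1990 0.9600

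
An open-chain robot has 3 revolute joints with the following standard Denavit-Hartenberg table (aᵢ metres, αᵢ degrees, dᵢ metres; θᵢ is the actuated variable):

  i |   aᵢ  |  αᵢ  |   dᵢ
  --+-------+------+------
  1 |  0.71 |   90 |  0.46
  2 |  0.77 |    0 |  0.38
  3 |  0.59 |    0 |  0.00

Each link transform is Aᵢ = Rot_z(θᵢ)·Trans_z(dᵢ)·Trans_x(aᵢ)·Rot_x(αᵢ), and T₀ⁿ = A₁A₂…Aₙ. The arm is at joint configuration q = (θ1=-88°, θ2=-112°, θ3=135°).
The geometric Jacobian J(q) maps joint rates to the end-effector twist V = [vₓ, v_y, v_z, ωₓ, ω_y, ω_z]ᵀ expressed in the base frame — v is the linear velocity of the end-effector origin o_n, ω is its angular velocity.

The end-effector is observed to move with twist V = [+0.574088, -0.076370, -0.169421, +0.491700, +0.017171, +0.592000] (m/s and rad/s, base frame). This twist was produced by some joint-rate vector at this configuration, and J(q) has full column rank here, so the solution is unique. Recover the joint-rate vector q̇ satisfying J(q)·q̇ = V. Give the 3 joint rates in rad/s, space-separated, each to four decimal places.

o_n = [-0.3461, -0.9773, -0.0234]
J₁: ẑ×o_n = [0.9773, -0.3461, 0.0000], ω = ẑ
J2: z=[-0.9994, -0.0349, 0.0000] o=[0.0248, -0.7096, 0.4600] → [0.0169, -0.4831, 0.2547, -0.9994, -0.0349, 0.0000]
J3: z=[-0.9994, -0.0349, 0.0000] o=[-0.3651, -0.4346, -0.2539] → [-0.0080, 0.2304, 0.5431, -0.9994, -0.0349, 0.0000]
q̇ = J⁺·V = [0.5920, -0.3390, -0.1530]

0.5920 -0.3390 -0.1530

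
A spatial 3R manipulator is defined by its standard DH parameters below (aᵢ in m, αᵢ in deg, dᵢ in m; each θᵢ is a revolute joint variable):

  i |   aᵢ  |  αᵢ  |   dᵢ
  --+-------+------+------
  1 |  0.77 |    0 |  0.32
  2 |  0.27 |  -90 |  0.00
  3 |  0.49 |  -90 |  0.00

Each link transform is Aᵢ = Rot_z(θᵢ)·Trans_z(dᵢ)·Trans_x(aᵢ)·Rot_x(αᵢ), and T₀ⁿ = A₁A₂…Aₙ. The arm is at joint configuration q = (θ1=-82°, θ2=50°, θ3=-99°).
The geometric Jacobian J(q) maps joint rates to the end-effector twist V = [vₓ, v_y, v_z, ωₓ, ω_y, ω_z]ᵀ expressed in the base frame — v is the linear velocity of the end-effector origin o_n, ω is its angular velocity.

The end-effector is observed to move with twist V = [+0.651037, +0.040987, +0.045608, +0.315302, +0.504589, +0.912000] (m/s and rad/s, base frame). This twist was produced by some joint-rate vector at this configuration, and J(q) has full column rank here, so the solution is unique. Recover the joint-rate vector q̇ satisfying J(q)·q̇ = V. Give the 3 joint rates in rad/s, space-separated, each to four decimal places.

o_n = [0.2711, -0.8650, 0.8040]
J₁: ẑ×o_n = [0.8650, 0.2711, -0.0000], ω = ẑ
J2: z=[0.0000, 0.0000, 1.0000] o=[0.1072, -0.7625, 0.3200] → [0.1025, 0.1640, -0.0000, 0.0000, 0.0000, 1.0000]
J3: z=[0.5299, 0.8480, 0.0000] o=[0.3361, -0.9056, 0.3200] → [0.4104, -0.2565, 0.0767, 0.5299, 0.8480, 0.0000]
q̇ = J⁺·V = [0.4110, 0.5010, 0.5950]

0.4110 0.5010 0.5950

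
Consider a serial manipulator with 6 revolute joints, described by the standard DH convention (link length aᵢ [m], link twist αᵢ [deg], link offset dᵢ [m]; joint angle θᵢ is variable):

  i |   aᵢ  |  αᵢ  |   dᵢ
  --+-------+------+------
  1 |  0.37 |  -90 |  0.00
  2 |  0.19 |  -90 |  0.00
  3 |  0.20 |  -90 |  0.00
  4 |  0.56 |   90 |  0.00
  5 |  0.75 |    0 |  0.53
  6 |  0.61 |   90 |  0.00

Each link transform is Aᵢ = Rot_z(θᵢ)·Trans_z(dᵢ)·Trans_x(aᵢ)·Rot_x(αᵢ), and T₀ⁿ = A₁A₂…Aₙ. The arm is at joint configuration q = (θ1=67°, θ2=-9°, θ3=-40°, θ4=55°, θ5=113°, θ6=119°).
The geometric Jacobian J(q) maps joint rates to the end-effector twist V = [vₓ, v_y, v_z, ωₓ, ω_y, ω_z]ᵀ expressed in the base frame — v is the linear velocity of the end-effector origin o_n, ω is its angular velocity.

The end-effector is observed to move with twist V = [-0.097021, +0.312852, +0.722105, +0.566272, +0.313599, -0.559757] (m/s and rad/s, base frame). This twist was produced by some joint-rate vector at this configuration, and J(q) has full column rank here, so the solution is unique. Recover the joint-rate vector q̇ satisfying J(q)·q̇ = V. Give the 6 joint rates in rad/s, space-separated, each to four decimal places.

0.3140 -0.5030 0.6990 0.1560 -0.0970 0.5220

o_n = [0.2725, 1.1716, -0.2688]
J₁: ẑ×o_n = [-1.1716, 0.2725, 0.0000], ω = ẑ
J2: z=[-0.9205, 0.3907, 0.0000] o=[0.1446, 0.3406, 0.0000] → [-0.1050, -0.2474, -0.8149, -0.9205, 0.3907, 0.0000]
J3: z=[0.0611, 0.1440, -0.9877] o=[0.2179, 0.5133, 0.0297] → [0.6072, -0.0357, 0.0324, 0.0611, 0.1440, -0.9877]
J4: z=[0.9532, 0.2851, 0.1006] o=[0.1587, 0.7029, 0.0537] → [-0.1391, 0.3188, 0.4144, 0.9532, 0.2851, 0.1006]
J5: z=[-0.2075, 0.8588, -0.4684] o=[0.0356, 0.9412, 0.5453] → [-0.5912, -0.2798, -0.2513, -0.2075, 0.8588, -0.4684]
J6: z=[-0.2075, 0.8588, -0.4684] o=[0.6481, 1.4685, 0.1092] → [-0.4637, 0.0975, 0.3842, -0.2075, 0.8588, -0.4684]
q̇ = J⁺·V = [0.3140, -0.5030, 0.6990, 0.1560, -0.0970, 0.5220]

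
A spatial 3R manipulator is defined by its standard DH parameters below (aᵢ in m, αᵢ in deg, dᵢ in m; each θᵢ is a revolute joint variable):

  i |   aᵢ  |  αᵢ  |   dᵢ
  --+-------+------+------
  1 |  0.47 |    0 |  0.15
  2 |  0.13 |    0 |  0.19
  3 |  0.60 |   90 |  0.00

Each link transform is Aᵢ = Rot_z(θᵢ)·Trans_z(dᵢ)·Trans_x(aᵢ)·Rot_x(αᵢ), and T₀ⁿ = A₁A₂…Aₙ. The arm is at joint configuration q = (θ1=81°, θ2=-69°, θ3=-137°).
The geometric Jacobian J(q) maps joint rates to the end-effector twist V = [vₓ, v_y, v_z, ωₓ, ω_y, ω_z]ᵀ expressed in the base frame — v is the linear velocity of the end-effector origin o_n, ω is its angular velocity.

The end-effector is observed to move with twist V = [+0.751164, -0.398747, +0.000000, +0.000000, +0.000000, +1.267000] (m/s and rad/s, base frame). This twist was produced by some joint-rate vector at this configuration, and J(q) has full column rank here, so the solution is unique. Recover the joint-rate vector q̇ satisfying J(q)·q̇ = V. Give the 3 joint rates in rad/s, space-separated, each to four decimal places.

o_n = [-0.1435, -0.0002, 0.3400]
J₁: ẑ×o_n = [0.0002, -0.1435, 0.0000], ω = ẑ
J2: z=[0.0000, 0.0000, 1.0000] o=[0.0735, 0.4642, 0.1500] → [0.4645, -0.2170, 0.0000, 0.0000, 0.0000, 1.0000]
J3: z=[0.0000, 0.0000, 1.0000] o=[0.2007, 0.4912, 0.3400] → [0.4915, -0.3441, 0.0000, 0.0000, 0.0000, 1.0000]
q̇ = J⁺·V = [-0.3040, 0.7730, 0.7980]

-0.3040 0.7730 0.7980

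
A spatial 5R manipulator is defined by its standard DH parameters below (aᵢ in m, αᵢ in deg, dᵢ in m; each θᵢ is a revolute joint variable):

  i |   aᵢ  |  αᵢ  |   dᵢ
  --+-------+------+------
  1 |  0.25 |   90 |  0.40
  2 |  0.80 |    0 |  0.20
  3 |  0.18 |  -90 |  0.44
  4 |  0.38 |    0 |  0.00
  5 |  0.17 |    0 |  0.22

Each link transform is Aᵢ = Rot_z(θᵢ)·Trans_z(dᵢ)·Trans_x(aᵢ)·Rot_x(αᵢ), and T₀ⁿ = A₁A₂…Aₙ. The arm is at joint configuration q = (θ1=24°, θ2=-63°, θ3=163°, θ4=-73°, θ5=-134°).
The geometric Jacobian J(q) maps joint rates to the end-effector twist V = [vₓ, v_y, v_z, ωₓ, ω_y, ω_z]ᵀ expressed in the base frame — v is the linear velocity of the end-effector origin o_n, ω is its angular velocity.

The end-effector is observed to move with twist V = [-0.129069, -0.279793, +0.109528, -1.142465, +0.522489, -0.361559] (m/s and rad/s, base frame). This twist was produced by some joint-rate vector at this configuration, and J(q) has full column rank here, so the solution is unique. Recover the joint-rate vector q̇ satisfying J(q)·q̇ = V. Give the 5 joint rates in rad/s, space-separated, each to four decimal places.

o_n = [0.7168, -0.6947, -0.2135]
J₁: ẑ×o_n = [0.6947, 0.7168, -0.0000], ω = ẑ
J2: z=[0.4067, -0.9135, 0.0000] o=[0.2284, 0.1017, 0.4000] → [0.5605, 0.2495, 0.1223, 0.4067, -0.9135, 0.0000]
J3: z=[0.4067, -0.9135, 0.0000] o=[0.6415, 0.0667, -0.3128] → [-0.0907, -0.0404, -0.2409, 0.4067, -0.9135, 0.0000]
J4: z=[-0.8997, -0.4006, -0.1736] o=[0.7919, -0.3480, -0.1355] → [-0.0290, -0.0571, 0.2819, -0.8997, -0.4006, -0.1736]
J5: z=[-0.8997, -0.4006, -0.1736] o=[0.9221, -0.6878, -0.0261] → [0.0739, -0.1329, -0.0760, -0.8997, -0.4006, -0.1736]
q̇ = J⁺·V = [-0.2150, -0.1890, -0.7530, 0.0430, 0.8010]

-0.2150 -0.1890 -0.7530 0.0430 0.8010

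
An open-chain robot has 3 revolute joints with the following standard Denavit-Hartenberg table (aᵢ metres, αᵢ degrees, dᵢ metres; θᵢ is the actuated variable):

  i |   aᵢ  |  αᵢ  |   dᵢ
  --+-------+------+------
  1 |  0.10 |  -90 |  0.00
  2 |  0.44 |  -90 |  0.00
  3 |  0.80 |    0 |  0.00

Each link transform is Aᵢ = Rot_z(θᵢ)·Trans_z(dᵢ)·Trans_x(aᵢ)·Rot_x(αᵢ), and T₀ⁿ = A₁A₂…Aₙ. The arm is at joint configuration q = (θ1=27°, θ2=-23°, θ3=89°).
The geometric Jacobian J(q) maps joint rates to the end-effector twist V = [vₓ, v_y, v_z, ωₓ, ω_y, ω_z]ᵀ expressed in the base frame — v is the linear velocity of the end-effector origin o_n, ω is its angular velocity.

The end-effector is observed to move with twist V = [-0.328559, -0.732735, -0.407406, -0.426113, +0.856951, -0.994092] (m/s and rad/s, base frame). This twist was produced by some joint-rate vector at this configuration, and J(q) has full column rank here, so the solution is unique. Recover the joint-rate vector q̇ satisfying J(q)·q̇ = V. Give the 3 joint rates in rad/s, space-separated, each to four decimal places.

-0.9720 0.9570 0.0240

o_n = [0.8246, -0.4776, 0.1774]
J₁: ẑ×o_n = [0.4776, 0.8246, -0.0000], ω = ẑ
J2: z=[-0.4540, 0.8910, 0.0000] o=[0.0891, 0.0454, 0.0000] → [0.1580, 0.0805, -0.4179, -0.4540, 0.8910, 0.0000]
J3: z=[0.3481, 0.1774, -0.9205] o=[0.4500, 0.2293, 0.1719] → [-0.6497, -0.3467, -0.3125, 0.3481, 0.1774, -0.9205]
q̇ = J⁺·V = [-0.9720, 0.9570, 0.0240]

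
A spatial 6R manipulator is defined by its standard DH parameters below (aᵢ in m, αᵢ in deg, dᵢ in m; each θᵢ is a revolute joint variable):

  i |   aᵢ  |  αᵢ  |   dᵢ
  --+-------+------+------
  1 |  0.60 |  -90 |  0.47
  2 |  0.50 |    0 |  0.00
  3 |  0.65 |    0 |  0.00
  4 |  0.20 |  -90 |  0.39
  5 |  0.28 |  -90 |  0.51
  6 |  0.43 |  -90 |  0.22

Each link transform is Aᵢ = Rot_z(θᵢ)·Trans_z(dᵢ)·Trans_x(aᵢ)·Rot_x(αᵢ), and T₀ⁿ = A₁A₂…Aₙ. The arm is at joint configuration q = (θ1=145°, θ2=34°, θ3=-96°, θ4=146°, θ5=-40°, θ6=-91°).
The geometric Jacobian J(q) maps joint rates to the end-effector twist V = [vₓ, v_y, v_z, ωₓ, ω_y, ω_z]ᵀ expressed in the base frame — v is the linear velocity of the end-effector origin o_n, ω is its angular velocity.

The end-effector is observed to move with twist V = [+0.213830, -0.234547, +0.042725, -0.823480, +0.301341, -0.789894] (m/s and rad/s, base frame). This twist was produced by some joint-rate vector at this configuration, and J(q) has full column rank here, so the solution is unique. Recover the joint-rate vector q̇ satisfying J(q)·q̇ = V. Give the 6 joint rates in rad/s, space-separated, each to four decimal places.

-0.6870 0.7470 -0.9010 0.6070 -0.8320 0.2970

o_n = [-0.5899, -0.0711, 0.1189]
J₁: ẑ×o_n = [0.0711, -0.5899, 0.0000], ω = ẑ
J2: z=[-0.5736, -0.8192, 0.0000] o=[-0.4915, 0.3441, 0.4700] → [0.2876, -0.2014, 0.1576, -0.5736, -0.8192, 0.0000]
J3: z=[-0.5736, -0.8192, 0.0000] o=[-0.8310, 0.5819, 0.1904] → [0.0586, -0.0410, 0.5721, -0.5736, -0.8192, 0.0000]
J4: z=[-0.5736, -0.8192, 0.0000] o=[-1.0810, 0.7569, 0.7643] → [0.5287, -0.3702, 0.8773, -0.5736, -0.8192, 0.0000]
J5: z=[0.8147, -0.5704, -0.1045] o=[-1.3218, 0.4495, 0.5654] → [0.2003, 0.2872, -0.0066, 0.8147, -0.5704, -0.1045]
J6: z=[0.3843, 0.6660, -0.6393] o=[-1.0280, 0.0240, 0.2988] → [-0.1806, -0.2109, -0.3283, 0.3843, 0.6660, -0.6393]
q̇ = J⁺·V = [-0.6870, 0.7470, -0.9010, 0.6070, -0.8320, 0.2970]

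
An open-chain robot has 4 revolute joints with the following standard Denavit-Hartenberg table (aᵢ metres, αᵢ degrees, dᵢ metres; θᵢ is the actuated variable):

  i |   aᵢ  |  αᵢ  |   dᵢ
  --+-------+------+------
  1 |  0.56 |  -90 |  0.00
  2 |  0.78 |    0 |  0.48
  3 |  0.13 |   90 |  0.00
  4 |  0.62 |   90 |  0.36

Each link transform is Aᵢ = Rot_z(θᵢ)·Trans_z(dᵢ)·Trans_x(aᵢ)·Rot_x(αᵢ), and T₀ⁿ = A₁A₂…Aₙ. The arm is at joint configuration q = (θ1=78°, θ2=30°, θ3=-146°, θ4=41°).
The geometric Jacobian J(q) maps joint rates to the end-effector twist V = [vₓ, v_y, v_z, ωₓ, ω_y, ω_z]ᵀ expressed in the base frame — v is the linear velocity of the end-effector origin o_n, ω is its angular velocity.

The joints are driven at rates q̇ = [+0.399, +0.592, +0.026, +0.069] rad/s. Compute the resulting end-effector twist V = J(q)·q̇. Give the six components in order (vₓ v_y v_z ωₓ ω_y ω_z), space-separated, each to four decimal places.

o_n = [-0.7323, 0.8200, -0.0104]
J₁: ẑ×o_n = [-0.8200, -0.7323, 0.0000], ω = ẑ
J2: z=[-0.9781, 0.2079, 0.0000] o=[0.1164, 0.5478, 0.0000] → [-0.0022, -0.0102, -0.0898, -0.9781, 0.2079, 0.0000]
J3: z=[-0.9781, 0.2079, 0.0000] o=[-0.2126, 1.3083, -0.3900] → [0.0789, 0.3713, 0.5857, -0.9781, 0.2079, 0.0000]
J4: z=[-0.1869, -0.8792, -0.4384] o=[-0.2245, 1.2526, -0.2732] → [-0.4206, 0.2717, -0.3656, -0.1869, -0.8792, -0.4384]
V = J·q̇ = [-0.3554, -0.2698, -0.0632, -0.6174, 0.0678, 0.3688]

-0.3554 -0.2698 -0.0632 -0.6174 0.0678 0.3688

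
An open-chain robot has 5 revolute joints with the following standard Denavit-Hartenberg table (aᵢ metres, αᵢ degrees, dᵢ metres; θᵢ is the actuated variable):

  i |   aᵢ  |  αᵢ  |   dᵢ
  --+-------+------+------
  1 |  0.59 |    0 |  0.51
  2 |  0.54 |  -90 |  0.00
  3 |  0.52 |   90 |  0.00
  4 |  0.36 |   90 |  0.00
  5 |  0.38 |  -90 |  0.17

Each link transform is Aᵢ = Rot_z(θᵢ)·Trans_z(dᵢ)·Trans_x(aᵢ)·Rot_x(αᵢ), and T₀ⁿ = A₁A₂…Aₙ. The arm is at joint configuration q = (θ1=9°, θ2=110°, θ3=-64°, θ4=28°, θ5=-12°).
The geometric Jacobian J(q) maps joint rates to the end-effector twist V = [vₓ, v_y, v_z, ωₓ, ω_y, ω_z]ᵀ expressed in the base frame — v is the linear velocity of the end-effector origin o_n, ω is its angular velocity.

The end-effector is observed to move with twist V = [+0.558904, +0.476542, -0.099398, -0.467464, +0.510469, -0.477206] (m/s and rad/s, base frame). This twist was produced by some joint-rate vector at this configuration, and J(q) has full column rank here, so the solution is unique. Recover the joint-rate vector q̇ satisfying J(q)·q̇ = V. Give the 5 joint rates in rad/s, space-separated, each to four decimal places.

o_n = [-0.1474, 1.0106, 1.5951]
J₁: ẑ×o_n = [-1.0106, -0.1474, 0.0000], ω = ẑ
J2: z=[0.0000, 0.0000, 1.0000] o=[0.5827, 0.0923, 0.5100] → [-0.9183, -0.7302, 0.0000, 0.0000, 0.0000, 1.0000]
J3: z=[-0.8746, -0.4848, 0.0000] o=[0.3209, 0.5646, 0.5100] → [-0.5261, 0.9491, -0.6172, -0.8746, -0.4848, 0.0000]
J4: z=[0.4357, -0.7861, 0.4384] o=[0.2104, 0.7640, 0.9774] → [-0.5937, -0.4261, -0.1738, 0.4357, -0.7861, 0.4384]
J5: z=[0.6725, 0.6081, 0.4220] o=[-0.0049, 0.8039, 1.2631] → [0.1147, -0.2834, 0.2256, 0.6725, 0.6081, 0.4220]
q̇ = J⁺·V = [-0.7000, 0.3620, 0.4810, -0.6660, 0.3620]

-0.7000 0.3620 0.4810 -0.6660 0.3620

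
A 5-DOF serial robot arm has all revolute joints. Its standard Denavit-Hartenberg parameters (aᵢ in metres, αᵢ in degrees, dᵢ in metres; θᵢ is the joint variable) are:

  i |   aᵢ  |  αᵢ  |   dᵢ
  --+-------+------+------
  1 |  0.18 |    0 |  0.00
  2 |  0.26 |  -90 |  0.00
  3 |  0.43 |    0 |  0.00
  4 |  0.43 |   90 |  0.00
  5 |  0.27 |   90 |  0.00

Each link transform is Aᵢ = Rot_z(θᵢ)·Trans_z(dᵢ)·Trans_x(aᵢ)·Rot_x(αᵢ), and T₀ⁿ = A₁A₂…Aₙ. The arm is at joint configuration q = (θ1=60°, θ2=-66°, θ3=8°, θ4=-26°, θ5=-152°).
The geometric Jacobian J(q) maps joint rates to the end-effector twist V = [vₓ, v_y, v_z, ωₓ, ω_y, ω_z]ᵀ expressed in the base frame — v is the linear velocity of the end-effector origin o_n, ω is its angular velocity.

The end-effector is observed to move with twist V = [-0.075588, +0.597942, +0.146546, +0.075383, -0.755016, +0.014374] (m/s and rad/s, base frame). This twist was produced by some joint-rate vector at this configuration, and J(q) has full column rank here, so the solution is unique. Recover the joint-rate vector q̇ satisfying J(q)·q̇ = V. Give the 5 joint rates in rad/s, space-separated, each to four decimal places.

0.6070 -0.1190 -0.0720 -0.6710 -0.4980

o_n = [0.9400, -0.0609, -0.0006]
J₁: ẑ×o_n = [0.0609, 0.9400, -0.0000], ω = ẑ
J2: z=[0.0000, 0.0000, 1.0000] o=[0.0900, 0.1559, 0.0000] → [0.2168, 0.8500, -0.0000, 0.0000, 0.0000, 1.0000]
J3: z=[0.1045, 0.9945, 0.0000] o=[0.3486, 0.1287, 0.0000] → [-0.0006, 0.0001, -0.6080, 0.1045, 0.9945, 0.0000]
J4: z=[0.1045, 0.9945, 0.0000] o=[0.7721, 0.0842, -0.0598] → [0.0589, -0.0062, -0.1822, 0.1045, 0.9945, 0.0000]
J5: z=[-0.3073, 0.0323, 0.9511] o=[1.1788, 0.0414, 0.0730] → [0.0950, -0.2497, 0.0392, -0.3073, 0.0323, 0.9511]
q̇ = J⁺·V = [0.6070, -0.1190, -0.0720, -0.6710, -0.4980]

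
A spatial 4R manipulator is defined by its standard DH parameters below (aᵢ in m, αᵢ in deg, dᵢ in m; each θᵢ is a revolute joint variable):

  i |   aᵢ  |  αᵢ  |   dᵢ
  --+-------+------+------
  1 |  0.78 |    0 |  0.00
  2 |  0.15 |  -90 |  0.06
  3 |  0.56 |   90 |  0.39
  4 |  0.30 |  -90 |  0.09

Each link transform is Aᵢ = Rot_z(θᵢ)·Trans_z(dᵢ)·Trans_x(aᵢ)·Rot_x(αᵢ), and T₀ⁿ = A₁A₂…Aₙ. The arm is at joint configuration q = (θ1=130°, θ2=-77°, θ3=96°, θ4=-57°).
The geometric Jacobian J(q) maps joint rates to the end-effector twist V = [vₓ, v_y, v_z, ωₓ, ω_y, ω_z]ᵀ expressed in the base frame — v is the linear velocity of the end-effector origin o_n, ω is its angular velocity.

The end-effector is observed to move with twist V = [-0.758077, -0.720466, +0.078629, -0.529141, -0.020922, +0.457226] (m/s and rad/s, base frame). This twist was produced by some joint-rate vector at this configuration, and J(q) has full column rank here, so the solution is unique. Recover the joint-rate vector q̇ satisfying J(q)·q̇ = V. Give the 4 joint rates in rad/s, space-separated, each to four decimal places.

o_n = [-0.5133, 0.8117, -0.6688]
J₁: ẑ×o_n = [-0.8117, -0.5133, 0.0000], ω = ẑ
J2: z=[0.0000, 0.0000, 1.0000] o=[-0.5014, 0.5975, 0.0000] → [-0.2142, -0.0119, 0.0000, 0.0000, 0.0000, 1.0000]
J3: z=[-0.7986, 0.6018, 0.0000] o=[-0.4111, 0.7173, 0.0600] → [-0.4386, -0.5821, -0.0139, -0.7986, 0.6018, 0.0000]
J4: z=[0.5985, 0.7943, -0.1045] o=[-0.7578, 0.9053, -0.4969] → [-0.1463, 0.0773, -0.2502, 0.5985, 0.7943, -0.1045]
q̇ = J⁺·V = [0.8990, -0.4770, 0.4100, -0.3370]

0.8990 -0.4770 0.4100 -0.3370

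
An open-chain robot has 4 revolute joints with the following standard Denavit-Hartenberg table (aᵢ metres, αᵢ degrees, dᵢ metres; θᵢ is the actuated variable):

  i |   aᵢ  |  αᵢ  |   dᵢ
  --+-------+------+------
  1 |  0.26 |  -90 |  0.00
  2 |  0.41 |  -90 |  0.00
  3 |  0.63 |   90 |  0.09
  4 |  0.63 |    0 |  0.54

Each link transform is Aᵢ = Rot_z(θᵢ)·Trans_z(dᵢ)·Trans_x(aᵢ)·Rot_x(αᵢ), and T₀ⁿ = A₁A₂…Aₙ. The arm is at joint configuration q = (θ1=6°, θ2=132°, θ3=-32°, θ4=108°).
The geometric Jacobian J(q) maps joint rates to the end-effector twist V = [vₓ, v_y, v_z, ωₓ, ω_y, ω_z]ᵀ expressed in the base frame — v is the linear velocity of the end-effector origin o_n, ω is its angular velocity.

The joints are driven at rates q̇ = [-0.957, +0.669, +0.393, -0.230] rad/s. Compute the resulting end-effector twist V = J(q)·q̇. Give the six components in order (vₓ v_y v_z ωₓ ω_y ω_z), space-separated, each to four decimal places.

0.3650 0.6391 0.3053 -0.4211 0.4323 -0.7846

o_n = [-0.6508, 0.6240, 0.0948]
J₁: ẑ×o_n = [-0.6240, -0.6508, 0.0000], ω = ẑ
J2: z=[-0.1045, 0.9945, 0.0000] o=[0.2586, 0.0272, 0.0000] → [0.0942, 0.0099, 0.8420, -0.1045, 0.9945, 0.0000]
J3: z=[-0.7391, -0.0777, 0.6691] o=[-0.0143, -0.0015, -0.3047] → [-0.4496, -0.1307, -0.5118, -0.7391, -0.0777, 0.6691]
J4: z=[0.2640, 0.8805, 0.3938] o=[-0.4712, 0.2862, -0.6415] → [0.5152, -0.2651, 0.2473, 0.2640, 0.8805, 0.3938]
V = J·q̇ = [0.3650, 0.6391, 0.3053, -0.4211, 0.4323, -0.7846]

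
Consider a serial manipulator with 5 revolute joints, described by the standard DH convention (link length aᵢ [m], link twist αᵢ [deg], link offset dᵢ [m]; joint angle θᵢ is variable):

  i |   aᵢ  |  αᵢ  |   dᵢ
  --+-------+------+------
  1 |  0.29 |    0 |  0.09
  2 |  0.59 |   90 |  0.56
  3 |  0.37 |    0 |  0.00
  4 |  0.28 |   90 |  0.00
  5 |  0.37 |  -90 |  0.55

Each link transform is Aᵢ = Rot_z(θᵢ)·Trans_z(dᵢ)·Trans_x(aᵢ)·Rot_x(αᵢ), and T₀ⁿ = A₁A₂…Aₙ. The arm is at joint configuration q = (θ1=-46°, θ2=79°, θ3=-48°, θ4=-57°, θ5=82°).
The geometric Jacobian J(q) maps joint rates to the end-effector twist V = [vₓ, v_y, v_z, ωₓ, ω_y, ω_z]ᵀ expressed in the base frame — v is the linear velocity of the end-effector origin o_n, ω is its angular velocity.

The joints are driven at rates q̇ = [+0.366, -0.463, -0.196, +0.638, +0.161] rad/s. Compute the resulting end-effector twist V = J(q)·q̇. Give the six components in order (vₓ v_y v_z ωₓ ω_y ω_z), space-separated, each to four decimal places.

o_n = [0.5860, -0.3958, 0.1972]
J₁: ẑ×o_n = [0.3958, 0.5860, -0.0000], ω = ẑ
J2: z=[0.0000, 0.0000, 1.0000] o=[0.2015, -0.2086, 0.0900] → [0.1872, 0.3845, -0.0000, 0.0000, 0.0000, 1.0000]
J3: z=[0.5446, -0.8387, 0.0000] o=[0.6963, 0.1127, 0.6500] → [0.3798, 0.2466, -0.3695, 0.5446, -0.8387, 0.0000]
J4: z=[0.5446, -0.8387, 0.0000] o=[0.9039, 0.2476, 0.3750] → [0.1492, 0.0969, -0.6171, 0.5446, -0.8387, 0.0000]
J5: z=[-0.8101, -0.5261, 0.2588] o=[0.8431, 0.2081, 0.1046] → [0.1076, 0.0085, 0.3539, -0.8101, -0.5261, 0.2588]
V = J·q̇ = [0.0962, 0.0513, -0.2643, 0.1103, -0.4554, -0.0553]

0.0962 0.0513 -0.2643 0.1103 -0.4554 -0.0553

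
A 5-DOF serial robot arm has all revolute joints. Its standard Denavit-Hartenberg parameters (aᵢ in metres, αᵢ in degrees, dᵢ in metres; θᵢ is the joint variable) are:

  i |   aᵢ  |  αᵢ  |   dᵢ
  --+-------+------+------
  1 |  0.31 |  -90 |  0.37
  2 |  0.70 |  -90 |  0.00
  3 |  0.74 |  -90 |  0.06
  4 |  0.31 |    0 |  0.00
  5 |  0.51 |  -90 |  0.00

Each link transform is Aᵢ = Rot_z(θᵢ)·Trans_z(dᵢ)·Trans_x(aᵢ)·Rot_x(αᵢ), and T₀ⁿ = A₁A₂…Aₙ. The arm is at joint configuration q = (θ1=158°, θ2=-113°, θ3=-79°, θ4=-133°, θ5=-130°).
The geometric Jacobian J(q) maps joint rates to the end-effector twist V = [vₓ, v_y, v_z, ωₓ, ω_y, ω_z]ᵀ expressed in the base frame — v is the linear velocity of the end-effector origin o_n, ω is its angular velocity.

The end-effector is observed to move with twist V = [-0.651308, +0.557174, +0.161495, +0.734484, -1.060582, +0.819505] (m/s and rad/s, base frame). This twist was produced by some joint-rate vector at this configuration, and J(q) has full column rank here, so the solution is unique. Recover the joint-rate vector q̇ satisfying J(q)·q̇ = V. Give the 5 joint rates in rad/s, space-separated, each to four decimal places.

0.2780 0.8870 -0.7810 0.8050 0.1320

o_n = [0.0142, -0.4996, 1.0105]
J₁: ẑ×o_n = [0.4996, 0.0142, -0.0000], ω = ẑ
J2: z=[-0.3746, -0.9272, 0.0000] o=[-0.2874, 0.1161, 0.3700] → [-0.5939, 0.2399, 0.5103, -0.3746, -0.9272, 0.0000]
J3: z=[-0.8535, 0.3448, 0.3907] o=[-0.0338, 0.0137, 1.0144] → [0.1992, 0.0155, 0.4215, -0.8535, 0.3448, 0.3907]
J4: z=[0.4271, 0.0332, 0.9036] o=[-0.3060, -0.6598, 1.1678] → [-0.1500, 0.3565, 0.0578, 0.4271, 0.0332, 0.9036]
J5: z=[0.4271, 0.0332, 0.9036] o=[-0.4364, -0.3833, 1.2192] → [0.0981, 0.4963, -0.0646, 0.4271, 0.0332, 0.9036]
q̇ = J⁺·V = [0.2780, 0.8870, -0.7810, 0.8050, 0.1320]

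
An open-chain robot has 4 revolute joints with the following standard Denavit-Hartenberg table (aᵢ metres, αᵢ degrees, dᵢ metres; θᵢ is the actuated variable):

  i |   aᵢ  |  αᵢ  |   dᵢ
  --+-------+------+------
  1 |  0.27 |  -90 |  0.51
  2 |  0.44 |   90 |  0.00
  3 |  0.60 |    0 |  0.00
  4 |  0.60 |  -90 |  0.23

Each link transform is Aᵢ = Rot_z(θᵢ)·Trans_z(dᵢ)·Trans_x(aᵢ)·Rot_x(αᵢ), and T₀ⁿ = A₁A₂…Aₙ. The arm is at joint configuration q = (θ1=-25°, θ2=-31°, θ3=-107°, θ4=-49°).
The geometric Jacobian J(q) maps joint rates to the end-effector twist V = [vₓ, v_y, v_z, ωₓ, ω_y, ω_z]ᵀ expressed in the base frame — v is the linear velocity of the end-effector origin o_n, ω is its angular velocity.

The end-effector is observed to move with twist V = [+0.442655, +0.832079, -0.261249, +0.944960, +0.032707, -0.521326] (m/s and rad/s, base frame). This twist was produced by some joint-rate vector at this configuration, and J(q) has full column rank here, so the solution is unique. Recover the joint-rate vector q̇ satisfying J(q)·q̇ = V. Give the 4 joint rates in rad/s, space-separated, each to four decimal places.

0.8810 0.4290 -0.7130 -0.9230

o_n = [-0.4286, -0.7025, 0.5611]
J₁: ẑ×o_n = [0.7025, -0.4286, 0.0000], ω = ẑ
J2: z=[0.4226, 0.9063, 0.0000] o=[0.2447, -0.1141, 0.5100] → [0.0463, -0.0216, 0.3615, 0.4226, 0.9063, 0.0000]
J3: z=[-0.4668, 0.2177, 0.8572] o=[0.5865, -0.2735, 0.7366] → [0.3295, -0.9520, 0.4212, -0.4668, 0.2177, 0.8572]
J4: z=[-0.4668, 0.2177, 0.8572] o=[0.2078, -0.7300, 0.6463] → [-0.0421, -0.5852, 0.1257, -0.4668, 0.2177, 0.8572]
q̇ = J⁺·V = [0.8810, 0.4290, -0.7130, -0.9230]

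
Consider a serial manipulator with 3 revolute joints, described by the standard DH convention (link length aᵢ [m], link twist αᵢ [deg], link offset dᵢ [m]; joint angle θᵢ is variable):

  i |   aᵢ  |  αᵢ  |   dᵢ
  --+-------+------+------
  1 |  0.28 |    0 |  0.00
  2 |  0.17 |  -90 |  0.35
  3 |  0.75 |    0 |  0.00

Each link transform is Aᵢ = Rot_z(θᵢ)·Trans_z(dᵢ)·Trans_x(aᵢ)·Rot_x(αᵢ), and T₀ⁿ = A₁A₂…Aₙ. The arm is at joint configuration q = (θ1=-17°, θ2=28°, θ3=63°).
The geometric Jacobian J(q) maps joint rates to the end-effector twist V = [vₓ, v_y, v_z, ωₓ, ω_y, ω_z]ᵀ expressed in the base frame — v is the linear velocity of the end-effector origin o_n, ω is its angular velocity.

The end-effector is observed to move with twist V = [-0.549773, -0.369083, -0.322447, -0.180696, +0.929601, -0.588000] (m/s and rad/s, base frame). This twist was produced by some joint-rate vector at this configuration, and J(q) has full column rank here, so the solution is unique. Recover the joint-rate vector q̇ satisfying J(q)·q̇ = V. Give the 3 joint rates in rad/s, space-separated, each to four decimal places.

0.1730 -0.7610 0.9470

o_n = [0.7689, 0.0155, -0.3183]
J₁: ẑ×o_n = [-0.0155, 0.7689, 0.0000], ω = ẑ
J2: z=[0.0000, 0.0000, 1.0000] o=[0.2678, -0.0819, 0.0000] → [-0.0974, 0.5011, 0.0000, 0.0000, 0.0000, 1.0000]
J3: z=[-0.1908, 0.9816, 0.0000] o=[0.4346, -0.0494, 0.3500] → [-0.6560, -0.1275, -0.3405, -0.1908, 0.9816, 0.0000]
q̇ = J⁺·V = [0.1730, -0.7610, 0.9470]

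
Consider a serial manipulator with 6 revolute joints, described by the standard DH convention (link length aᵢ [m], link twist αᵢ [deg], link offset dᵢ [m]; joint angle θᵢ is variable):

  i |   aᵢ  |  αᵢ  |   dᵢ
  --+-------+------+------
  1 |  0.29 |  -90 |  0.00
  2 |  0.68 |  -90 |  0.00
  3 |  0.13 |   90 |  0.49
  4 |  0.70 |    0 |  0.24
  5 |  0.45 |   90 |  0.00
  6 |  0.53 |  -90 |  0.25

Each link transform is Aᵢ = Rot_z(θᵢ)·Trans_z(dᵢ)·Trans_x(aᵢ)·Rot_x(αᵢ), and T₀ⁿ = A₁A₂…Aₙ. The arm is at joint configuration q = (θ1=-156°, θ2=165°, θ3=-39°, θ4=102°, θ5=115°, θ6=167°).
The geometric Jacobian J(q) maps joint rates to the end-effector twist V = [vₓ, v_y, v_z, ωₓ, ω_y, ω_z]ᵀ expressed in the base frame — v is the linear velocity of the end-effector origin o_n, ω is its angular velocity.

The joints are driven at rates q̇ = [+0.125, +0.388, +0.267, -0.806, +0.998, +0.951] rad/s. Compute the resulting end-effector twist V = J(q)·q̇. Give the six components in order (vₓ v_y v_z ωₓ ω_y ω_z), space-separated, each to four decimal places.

0.3530 0.1312 0.2261 -0.1844 -0.2759 1.2629

o_n = [0.4772, -0.0153, 1.2714]
J₁: ẑ×o_n = [0.0153, 0.4772, -0.0000], ω = ẑ
J2: z=[0.4067, -0.9135, 0.0000] o=[-0.2649, -0.1180, 0.0000] → [-1.1615, -0.5171, 0.7197, 0.4067, -0.9135, 0.0000]
J3: z=[0.2364, 0.1053, 0.9659] o=[0.3351, 0.1492, -0.1760] → [0.3113, -0.2050, -0.0539, 0.2364, 0.1053, 0.9659]
J4: z=[-0.2392, -0.9572, 0.1629] o=[0.5734, 0.1657, 0.2712] → [-0.9279, 0.2236, -0.0488, -0.2392, -0.9572, 0.1629]
J5: z=[-0.2392, -0.9572, 0.1629] o=[0.5408, 0.0473, 1.0009] → [-0.2487, 0.0543, -0.0459, -0.2392, -0.9572, 0.1629]
J6: z=[-0.3779, 0.2463, 0.8925] o=[0.1383, 0.1157, 0.8116] → [0.2302, 0.4762, -0.0340, -0.3779, 0.2463, 0.8925]
V = J·q̇ = [0.3530, 0.1312, 0.2261, -0.1844, -0.2759, 1.2629]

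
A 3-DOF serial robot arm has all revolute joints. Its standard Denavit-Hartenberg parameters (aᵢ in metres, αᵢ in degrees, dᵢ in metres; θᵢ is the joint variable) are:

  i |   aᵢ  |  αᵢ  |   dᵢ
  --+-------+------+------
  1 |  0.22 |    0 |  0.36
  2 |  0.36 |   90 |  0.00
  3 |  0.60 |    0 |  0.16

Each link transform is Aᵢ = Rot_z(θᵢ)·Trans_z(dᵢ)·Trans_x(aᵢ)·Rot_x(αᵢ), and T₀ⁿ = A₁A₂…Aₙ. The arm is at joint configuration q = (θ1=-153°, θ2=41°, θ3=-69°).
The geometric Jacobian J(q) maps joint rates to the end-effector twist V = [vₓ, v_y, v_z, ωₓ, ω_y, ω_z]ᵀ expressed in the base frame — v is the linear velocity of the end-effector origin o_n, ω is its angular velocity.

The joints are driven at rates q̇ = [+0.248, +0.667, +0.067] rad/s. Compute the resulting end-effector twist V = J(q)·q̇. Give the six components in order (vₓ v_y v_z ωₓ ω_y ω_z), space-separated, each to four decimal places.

o_n = [-0.5598, -0.5731, -0.2001]
J₁: ẑ×o_n = [0.5731, -0.5598, 0.0000], ω = ẑ
J2: z=[0.0000, 0.0000, 1.0000] o=[-0.1960, -0.0999, 0.3600] → [0.4732, -0.3638, 0.0000, 0.0000, 0.0000, 1.0000]
J3: z=[-0.9272, 0.3746, 0.0000] o=[-0.3309, -0.4337, 0.3600] → [-0.2098, -0.5194, 0.2150, -0.9272, 0.3746, 0.0000]
V = J·q̇ = [0.4437, -0.4162, 0.0144, -0.0621, 0.0251, 0.9150]

0.4437 -0.4162 0.0144 -0.0621 0.0251 0.9150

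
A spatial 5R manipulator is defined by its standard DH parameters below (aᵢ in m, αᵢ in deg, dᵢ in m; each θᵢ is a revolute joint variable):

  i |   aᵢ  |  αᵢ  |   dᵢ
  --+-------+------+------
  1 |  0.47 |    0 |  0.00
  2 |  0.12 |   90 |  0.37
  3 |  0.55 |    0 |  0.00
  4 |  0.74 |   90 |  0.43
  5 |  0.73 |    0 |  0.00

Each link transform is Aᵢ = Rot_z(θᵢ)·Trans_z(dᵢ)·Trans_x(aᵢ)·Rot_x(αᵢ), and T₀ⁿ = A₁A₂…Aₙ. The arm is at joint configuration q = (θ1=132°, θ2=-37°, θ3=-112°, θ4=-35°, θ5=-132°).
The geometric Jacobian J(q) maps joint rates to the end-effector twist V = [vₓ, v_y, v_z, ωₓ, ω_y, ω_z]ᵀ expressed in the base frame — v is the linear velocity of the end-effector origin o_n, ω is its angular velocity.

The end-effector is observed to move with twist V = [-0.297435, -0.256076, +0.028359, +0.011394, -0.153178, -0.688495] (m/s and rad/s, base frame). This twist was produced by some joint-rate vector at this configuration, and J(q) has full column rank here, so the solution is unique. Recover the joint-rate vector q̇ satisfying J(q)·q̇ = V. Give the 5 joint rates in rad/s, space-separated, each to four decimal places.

o_n = [-0.4007, 0.0436, -0.2769]
J₁: ẑ×o_n = [-0.0436, -0.4007, 0.0000], ω = ẑ
J2: z=[0.0000, 0.0000, 1.0000] o=[-0.3145, 0.3493, 0.0000] → [0.3057, -0.0862, 0.0000, 0.0000, 0.0000, 1.0000]
J3: z=[0.9962, 0.0872, 0.0000] o=[-0.3250, 0.4688, 0.3700] → [-0.0564, 0.6445, -0.4170, 0.9962, 0.0872, 0.0000]
J4: z=[0.9962, 0.0872, 0.0000] o=[-0.3070, 0.2636, -0.1400] → [-0.0119, 0.1365, -0.2110, 0.9962, 0.0872, 0.0000]
J5: z=[0.0475, -0.5426, 0.8387] o=[0.1755, -0.3172, -0.5430] → [-0.4470, -0.4958, -0.2955, 0.0475, -0.5426, 0.8387]
q̇ = J⁺·V = [-0.2500, -0.6750, -0.5400, 0.5380, 0.2820]

-0.2500 -0.6750 -0.5400 0.5380 0.2820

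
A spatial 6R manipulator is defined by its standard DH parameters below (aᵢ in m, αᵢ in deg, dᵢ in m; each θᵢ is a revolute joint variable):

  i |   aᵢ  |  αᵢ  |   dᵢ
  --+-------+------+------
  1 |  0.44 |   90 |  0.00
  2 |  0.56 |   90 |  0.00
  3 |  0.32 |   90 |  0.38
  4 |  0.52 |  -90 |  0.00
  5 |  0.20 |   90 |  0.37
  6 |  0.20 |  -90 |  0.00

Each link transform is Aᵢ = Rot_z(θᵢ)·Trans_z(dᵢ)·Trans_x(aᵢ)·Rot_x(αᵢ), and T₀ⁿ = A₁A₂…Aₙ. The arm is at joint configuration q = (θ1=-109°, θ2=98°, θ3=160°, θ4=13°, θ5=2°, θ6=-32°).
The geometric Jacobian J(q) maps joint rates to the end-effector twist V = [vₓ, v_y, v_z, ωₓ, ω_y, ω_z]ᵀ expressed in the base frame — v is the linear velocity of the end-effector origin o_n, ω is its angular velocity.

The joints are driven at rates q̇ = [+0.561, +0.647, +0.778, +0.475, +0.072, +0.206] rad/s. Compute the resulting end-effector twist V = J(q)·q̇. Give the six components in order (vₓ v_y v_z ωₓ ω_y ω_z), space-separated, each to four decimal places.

1.2936 -1.3865 0.5341 -1.4768 -0.3460 0.9184

o_n = [-0.7891, -1.1447, -0.3822]
J₁: ẑ×o_n = [1.1447, -0.7891, 0.0000], ω = ẑ
J2: z=[-0.9455, 0.3256, 0.0000] o=[-0.1432, -0.4160, 0.0000] → [-0.1244, -0.3614, 0.8993, -0.9455, 0.3256, 0.0000]
J3: z=[-0.3224, -0.9363, 0.1392] o=[-0.1179, -0.3423, 0.5546] → [0.9888, -0.3954, -0.3698, -0.3224, -0.9363, 0.1392]
J4: z=[-0.8730, 0.3509, 0.3387] o=[-0.3575, -0.7021, 0.3097] → [-0.0929, -0.7502, 0.5379, -0.8730, 0.3509, 0.3387]
J5: z=[-0.2318, -0.9096, 0.3449] o=[-0.5806, -0.8178, -0.1455] → [0.3280, -0.1268, -0.1138, -0.2318, -0.9096, 0.3449]
J6: z=[-0.8874, 0.3430, 0.3079] o=[-0.7461, -1.2013, -0.1953] → [-0.0815, -0.1791, -0.0355, -0.8874, 0.3430, 0.3079]
V = J·q̇ = [1.2936, -1.3865, 0.5341, -1.4768, -0.3460, 0.9184]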